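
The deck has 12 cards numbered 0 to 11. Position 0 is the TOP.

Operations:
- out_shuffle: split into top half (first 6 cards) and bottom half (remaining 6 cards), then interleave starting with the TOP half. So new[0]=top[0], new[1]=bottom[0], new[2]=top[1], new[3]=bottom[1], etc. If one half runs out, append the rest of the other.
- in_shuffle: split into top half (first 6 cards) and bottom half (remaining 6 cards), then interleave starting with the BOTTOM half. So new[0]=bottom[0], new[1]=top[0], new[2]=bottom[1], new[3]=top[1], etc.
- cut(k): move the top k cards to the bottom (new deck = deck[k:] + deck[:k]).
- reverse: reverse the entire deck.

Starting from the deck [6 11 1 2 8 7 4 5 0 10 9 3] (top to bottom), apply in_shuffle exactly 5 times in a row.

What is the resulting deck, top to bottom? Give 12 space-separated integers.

Answer: 9 0 4 8 1 6 3 10 5 7 2 11

Derivation:
After op 1 (in_shuffle): [4 6 5 11 0 1 10 2 9 8 3 7]
After op 2 (in_shuffle): [10 4 2 6 9 5 8 11 3 0 7 1]
After op 3 (in_shuffle): [8 10 11 4 3 2 0 6 7 9 1 5]
After op 4 (in_shuffle): [0 8 6 10 7 11 9 4 1 3 5 2]
After op 5 (in_shuffle): [9 0 4 8 1 6 3 10 5 7 2 11]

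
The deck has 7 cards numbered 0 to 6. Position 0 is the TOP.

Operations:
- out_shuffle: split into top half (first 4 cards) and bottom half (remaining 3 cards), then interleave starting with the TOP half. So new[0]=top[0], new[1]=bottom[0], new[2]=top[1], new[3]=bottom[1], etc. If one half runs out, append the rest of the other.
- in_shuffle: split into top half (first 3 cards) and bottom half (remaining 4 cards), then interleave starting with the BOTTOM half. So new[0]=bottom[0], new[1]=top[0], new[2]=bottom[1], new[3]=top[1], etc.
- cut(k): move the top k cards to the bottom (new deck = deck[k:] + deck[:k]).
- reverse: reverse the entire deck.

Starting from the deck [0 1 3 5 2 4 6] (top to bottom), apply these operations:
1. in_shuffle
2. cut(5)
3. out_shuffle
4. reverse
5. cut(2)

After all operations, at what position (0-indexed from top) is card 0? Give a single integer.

After op 1 (in_shuffle): [5 0 2 1 4 3 6]
After op 2 (cut(5)): [3 6 5 0 2 1 4]
After op 3 (out_shuffle): [3 2 6 1 5 4 0]
After op 4 (reverse): [0 4 5 1 6 2 3]
After op 5 (cut(2)): [5 1 6 2 3 0 4]
Card 0 is at position 5.

Answer: 5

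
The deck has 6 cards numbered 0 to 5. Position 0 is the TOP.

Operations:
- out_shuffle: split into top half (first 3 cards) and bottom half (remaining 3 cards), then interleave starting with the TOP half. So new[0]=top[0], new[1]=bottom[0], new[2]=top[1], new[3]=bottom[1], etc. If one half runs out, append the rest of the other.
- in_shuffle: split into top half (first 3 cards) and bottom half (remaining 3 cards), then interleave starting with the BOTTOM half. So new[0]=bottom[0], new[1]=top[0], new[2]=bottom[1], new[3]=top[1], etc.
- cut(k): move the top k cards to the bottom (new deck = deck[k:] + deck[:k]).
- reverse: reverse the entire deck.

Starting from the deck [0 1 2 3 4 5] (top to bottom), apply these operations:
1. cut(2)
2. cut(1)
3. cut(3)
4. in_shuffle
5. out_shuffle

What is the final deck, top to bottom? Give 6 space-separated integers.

Answer: 3 1 0 5 4 2

Derivation:
After op 1 (cut(2)): [2 3 4 5 0 1]
After op 2 (cut(1)): [3 4 5 0 1 2]
After op 3 (cut(3)): [0 1 2 3 4 5]
After op 4 (in_shuffle): [3 0 4 1 5 2]
After op 5 (out_shuffle): [3 1 0 5 4 2]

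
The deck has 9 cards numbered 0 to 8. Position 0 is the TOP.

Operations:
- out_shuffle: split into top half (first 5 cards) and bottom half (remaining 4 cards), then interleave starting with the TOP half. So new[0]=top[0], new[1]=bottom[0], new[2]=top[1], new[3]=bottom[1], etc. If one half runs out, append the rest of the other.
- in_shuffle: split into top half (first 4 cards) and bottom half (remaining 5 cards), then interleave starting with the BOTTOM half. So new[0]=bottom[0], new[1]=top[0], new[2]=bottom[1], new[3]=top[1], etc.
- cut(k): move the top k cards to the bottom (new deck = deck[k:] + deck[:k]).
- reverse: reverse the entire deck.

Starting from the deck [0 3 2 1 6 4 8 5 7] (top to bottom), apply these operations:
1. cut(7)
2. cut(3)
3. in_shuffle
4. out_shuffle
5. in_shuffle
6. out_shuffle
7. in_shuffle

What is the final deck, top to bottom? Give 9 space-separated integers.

After op 1 (cut(7)): [5 7 0 3 2 1 6 4 8]
After op 2 (cut(3)): [3 2 1 6 4 8 5 7 0]
After op 3 (in_shuffle): [4 3 8 2 5 1 7 6 0]
After op 4 (out_shuffle): [4 1 3 7 8 6 2 0 5]
After op 5 (in_shuffle): [8 4 6 1 2 3 0 7 5]
After op 6 (out_shuffle): [8 3 4 0 6 7 1 5 2]
After op 7 (in_shuffle): [6 8 7 3 1 4 5 0 2]

Answer: 6 8 7 3 1 4 5 0 2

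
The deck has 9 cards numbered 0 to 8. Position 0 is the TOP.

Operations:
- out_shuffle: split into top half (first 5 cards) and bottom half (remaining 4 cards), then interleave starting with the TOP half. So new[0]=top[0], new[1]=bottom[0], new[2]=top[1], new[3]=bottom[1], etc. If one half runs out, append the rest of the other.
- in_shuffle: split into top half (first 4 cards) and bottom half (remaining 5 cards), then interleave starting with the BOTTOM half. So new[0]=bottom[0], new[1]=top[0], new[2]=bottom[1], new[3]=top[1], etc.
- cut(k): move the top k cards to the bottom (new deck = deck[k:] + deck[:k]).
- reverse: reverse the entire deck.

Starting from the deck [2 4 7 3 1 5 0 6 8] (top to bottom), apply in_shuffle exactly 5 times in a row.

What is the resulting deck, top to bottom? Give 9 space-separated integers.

After op 1 (in_shuffle): [1 2 5 4 0 7 6 3 8]
After op 2 (in_shuffle): [0 1 7 2 6 5 3 4 8]
After op 3 (in_shuffle): [6 0 5 1 3 7 4 2 8]
After op 4 (in_shuffle): [3 6 7 0 4 5 2 1 8]
After op 5 (in_shuffle): [4 3 5 6 2 7 1 0 8]

Answer: 4 3 5 6 2 7 1 0 8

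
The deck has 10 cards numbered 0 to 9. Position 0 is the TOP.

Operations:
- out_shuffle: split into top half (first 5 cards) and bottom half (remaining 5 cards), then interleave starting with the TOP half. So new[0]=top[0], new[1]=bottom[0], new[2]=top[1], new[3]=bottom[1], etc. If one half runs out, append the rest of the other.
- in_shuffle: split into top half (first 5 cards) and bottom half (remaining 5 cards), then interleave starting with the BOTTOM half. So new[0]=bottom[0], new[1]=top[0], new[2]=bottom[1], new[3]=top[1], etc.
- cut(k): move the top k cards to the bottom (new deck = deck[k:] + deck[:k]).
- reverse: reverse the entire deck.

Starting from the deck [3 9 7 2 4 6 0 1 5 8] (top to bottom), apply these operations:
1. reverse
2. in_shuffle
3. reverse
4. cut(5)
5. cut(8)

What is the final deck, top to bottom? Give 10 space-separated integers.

After op 1 (reverse): [8 5 1 0 6 4 2 7 9 3]
After op 2 (in_shuffle): [4 8 2 5 7 1 9 0 3 6]
After op 3 (reverse): [6 3 0 9 1 7 5 2 8 4]
After op 4 (cut(5)): [7 5 2 8 4 6 3 0 9 1]
After op 5 (cut(8)): [9 1 7 5 2 8 4 6 3 0]

Answer: 9 1 7 5 2 8 4 6 3 0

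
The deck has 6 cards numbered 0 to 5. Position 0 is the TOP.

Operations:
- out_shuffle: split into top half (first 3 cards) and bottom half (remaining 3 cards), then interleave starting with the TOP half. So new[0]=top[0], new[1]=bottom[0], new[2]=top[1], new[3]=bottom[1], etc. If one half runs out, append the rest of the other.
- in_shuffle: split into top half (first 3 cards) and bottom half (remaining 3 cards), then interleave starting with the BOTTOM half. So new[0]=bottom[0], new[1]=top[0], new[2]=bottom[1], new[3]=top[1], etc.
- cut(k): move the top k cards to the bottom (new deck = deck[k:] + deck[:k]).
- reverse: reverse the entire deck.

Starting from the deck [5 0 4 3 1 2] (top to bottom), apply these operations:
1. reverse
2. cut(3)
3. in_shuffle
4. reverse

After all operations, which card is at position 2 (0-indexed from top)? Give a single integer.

After op 1 (reverse): [2 1 3 4 0 5]
After op 2 (cut(3)): [4 0 5 2 1 3]
After op 3 (in_shuffle): [2 4 1 0 3 5]
After op 4 (reverse): [5 3 0 1 4 2]
Position 2: card 0.

Answer: 0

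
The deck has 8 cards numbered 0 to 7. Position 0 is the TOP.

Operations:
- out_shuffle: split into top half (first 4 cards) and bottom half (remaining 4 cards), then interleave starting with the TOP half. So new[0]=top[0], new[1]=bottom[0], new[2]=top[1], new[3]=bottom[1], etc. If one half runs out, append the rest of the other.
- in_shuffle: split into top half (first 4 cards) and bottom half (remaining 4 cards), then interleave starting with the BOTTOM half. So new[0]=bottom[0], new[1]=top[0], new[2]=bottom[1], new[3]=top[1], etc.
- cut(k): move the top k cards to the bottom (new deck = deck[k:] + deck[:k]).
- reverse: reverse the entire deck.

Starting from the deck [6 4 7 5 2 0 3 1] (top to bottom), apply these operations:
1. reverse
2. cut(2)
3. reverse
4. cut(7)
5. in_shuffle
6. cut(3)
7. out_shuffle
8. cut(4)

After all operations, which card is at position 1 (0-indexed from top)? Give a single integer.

After op 1 (reverse): [1 3 0 2 5 7 4 6]
After op 2 (cut(2)): [0 2 5 7 4 6 1 3]
After op 3 (reverse): [3 1 6 4 7 5 2 0]
After op 4 (cut(7)): [0 3 1 6 4 7 5 2]
After op 5 (in_shuffle): [4 0 7 3 5 1 2 6]
After op 6 (cut(3)): [3 5 1 2 6 4 0 7]
After op 7 (out_shuffle): [3 6 5 4 1 0 2 7]
After op 8 (cut(4)): [1 0 2 7 3 6 5 4]
Position 1: card 0.

Answer: 0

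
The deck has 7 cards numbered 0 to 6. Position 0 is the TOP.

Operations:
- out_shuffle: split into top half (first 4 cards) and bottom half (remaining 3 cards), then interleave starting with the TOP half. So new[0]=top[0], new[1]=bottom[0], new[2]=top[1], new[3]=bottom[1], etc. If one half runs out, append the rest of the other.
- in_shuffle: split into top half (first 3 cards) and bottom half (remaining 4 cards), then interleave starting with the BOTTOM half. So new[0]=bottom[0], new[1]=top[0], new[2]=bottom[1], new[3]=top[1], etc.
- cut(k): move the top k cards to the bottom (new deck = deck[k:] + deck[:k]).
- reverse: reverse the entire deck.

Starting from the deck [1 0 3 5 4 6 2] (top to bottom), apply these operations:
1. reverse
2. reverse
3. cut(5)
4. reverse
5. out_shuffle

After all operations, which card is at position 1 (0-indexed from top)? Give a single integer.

Answer: 1

Derivation:
After op 1 (reverse): [2 6 4 5 3 0 1]
After op 2 (reverse): [1 0 3 5 4 6 2]
After op 3 (cut(5)): [6 2 1 0 3 5 4]
After op 4 (reverse): [4 5 3 0 1 2 6]
After op 5 (out_shuffle): [4 1 5 2 3 6 0]
Position 1: card 1.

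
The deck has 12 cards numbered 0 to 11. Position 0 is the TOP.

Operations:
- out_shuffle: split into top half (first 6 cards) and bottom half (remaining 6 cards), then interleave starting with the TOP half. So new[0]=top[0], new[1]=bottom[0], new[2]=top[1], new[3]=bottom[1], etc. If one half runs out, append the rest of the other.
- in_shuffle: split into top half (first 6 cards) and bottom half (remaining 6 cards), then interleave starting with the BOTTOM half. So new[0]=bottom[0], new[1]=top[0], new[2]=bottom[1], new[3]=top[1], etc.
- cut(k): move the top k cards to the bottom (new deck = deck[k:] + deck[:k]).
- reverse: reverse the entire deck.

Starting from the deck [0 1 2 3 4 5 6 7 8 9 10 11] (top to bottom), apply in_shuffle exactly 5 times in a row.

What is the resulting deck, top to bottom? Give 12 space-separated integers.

After op 1 (in_shuffle): [6 0 7 1 8 2 9 3 10 4 11 5]
After op 2 (in_shuffle): [9 6 3 0 10 7 4 1 11 8 5 2]
After op 3 (in_shuffle): [4 9 1 6 11 3 8 0 5 10 2 7]
After op 4 (in_shuffle): [8 4 0 9 5 1 10 6 2 11 7 3]
After op 5 (in_shuffle): [10 8 6 4 2 0 11 9 7 5 3 1]

Answer: 10 8 6 4 2 0 11 9 7 5 3 1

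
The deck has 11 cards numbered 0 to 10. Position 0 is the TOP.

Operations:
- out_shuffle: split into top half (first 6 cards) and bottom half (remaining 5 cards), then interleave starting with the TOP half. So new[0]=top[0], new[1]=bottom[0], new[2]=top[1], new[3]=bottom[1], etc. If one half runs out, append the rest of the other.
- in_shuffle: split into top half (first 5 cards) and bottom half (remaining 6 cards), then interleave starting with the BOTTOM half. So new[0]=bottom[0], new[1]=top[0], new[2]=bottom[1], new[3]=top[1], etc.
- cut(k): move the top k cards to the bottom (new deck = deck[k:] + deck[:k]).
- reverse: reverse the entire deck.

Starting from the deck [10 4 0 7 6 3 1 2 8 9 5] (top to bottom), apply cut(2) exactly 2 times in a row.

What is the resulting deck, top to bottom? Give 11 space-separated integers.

Answer: 6 3 1 2 8 9 5 10 4 0 7

Derivation:
After op 1 (cut(2)): [0 7 6 3 1 2 8 9 5 10 4]
After op 2 (cut(2)): [6 3 1 2 8 9 5 10 4 0 7]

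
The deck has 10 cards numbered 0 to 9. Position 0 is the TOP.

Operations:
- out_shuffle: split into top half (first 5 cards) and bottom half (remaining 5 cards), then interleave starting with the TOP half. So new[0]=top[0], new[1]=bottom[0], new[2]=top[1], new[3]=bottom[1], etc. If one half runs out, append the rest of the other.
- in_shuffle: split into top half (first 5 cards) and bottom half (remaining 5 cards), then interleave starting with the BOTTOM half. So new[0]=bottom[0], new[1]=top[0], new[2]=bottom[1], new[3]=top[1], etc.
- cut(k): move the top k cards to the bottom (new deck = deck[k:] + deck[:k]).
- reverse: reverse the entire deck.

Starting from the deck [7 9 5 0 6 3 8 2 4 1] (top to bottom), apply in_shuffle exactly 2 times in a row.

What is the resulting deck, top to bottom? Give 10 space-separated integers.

Answer: 5 3 4 7 0 8 1 9 6 2

Derivation:
After op 1 (in_shuffle): [3 7 8 9 2 5 4 0 1 6]
After op 2 (in_shuffle): [5 3 4 7 0 8 1 9 6 2]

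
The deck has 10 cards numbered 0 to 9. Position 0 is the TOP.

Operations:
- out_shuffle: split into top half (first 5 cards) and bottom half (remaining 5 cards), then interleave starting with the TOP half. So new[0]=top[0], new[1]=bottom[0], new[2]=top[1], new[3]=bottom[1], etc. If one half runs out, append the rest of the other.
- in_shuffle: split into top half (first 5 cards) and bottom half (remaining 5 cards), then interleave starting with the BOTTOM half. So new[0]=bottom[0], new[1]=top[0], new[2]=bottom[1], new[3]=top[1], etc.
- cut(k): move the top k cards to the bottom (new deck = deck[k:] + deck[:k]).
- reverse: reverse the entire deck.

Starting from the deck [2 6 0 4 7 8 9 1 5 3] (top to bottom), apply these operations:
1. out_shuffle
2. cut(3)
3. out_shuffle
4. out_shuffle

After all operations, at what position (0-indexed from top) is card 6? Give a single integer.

Answer: 9

Derivation:
After op 1 (out_shuffle): [2 8 6 9 0 1 4 5 7 3]
After op 2 (cut(3)): [9 0 1 4 5 7 3 2 8 6]
After op 3 (out_shuffle): [9 7 0 3 1 2 4 8 5 6]
After op 4 (out_shuffle): [9 2 7 4 0 8 3 5 1 6]
Card 6 is at position 9.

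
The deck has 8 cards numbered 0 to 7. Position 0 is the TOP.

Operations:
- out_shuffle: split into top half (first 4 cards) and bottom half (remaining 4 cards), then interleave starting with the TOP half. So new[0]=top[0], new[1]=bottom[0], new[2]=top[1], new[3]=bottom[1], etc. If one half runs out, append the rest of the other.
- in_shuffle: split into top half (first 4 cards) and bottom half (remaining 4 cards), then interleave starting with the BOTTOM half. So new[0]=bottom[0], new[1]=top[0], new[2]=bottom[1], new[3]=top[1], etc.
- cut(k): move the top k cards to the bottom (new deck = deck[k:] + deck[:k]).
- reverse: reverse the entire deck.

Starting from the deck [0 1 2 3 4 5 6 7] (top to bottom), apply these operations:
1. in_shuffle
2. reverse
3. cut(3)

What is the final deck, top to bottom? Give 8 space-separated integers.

Answer: 6 1 5 0 4 3 7 2

Derivation:
After op 1 (in_shuffle): [4 0 5 1 6 2 7 3]
After op 2 (reverse): [3 7 2 6 1 5 0 4]
After op 3 (cut(3)): [6 1 5 0 4 3 7 2]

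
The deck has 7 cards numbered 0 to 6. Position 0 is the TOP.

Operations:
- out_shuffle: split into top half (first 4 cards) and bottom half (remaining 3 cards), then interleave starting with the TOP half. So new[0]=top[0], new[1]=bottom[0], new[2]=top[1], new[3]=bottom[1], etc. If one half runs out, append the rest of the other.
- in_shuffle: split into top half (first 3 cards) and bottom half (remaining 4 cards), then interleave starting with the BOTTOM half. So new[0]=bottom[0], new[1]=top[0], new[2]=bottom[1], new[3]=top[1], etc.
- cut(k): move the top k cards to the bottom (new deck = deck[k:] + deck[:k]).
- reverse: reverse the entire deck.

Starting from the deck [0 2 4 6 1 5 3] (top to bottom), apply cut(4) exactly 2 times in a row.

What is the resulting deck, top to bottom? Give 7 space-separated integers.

Answer: 2 4 6 1 5 3 0

Derivation:
After op 1 (cut(4)): [1 5 3 0 2 4 6]
After op 2 (cut(4)): [2 4 6 1 5 3 0]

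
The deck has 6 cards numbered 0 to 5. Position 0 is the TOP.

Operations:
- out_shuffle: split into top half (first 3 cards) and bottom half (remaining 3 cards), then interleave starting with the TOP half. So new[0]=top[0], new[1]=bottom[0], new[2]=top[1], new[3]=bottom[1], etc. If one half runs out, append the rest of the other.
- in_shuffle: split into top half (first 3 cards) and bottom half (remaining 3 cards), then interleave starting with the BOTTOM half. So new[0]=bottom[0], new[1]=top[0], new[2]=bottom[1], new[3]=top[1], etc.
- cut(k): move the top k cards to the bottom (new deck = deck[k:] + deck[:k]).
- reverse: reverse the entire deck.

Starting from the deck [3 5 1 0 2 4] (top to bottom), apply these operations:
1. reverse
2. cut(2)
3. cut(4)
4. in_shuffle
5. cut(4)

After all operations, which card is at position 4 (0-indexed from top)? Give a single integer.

Answer: 5

Derivation:
After op 1 (reverse): [4 2 0 1 5 3]
After op 2 (cut(2)): [0 1 5 3 4 2]
After op 3 (cut(4)): [4 2 0 1 5 3]
After op 4 (in_shuffle): [1 4 5 2 3 0]
After op 5 (cut(4)): [3 0 1 4 5 2]
Position 4: card 5.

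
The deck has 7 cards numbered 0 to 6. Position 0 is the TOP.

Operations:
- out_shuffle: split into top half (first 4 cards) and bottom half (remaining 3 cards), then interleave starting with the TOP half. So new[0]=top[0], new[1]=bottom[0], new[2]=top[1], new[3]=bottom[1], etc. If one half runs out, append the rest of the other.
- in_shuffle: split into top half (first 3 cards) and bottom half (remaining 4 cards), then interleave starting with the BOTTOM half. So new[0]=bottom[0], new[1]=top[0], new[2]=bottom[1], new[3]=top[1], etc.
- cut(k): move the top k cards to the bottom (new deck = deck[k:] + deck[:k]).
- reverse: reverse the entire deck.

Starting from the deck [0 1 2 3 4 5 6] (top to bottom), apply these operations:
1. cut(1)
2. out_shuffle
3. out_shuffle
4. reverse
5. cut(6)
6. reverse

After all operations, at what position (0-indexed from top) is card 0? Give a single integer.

After op 1 (cut(1)): [1 2 3 4 5 6 0]
After op 2 (out_shuffle): [1 5 2 6 3 0 4]
After op 3 (out_shuffle): [1 3 5 0 2 4 6]
After op 4 (reverse): [6 4 2 0 5 3 1]
After op 5 (cut(6)): [1 6 4 2 0 5 3]
After op 6 (reverse): [3 5 0 2 4 6 1]
Card 0 is at position 2.

Answer: 2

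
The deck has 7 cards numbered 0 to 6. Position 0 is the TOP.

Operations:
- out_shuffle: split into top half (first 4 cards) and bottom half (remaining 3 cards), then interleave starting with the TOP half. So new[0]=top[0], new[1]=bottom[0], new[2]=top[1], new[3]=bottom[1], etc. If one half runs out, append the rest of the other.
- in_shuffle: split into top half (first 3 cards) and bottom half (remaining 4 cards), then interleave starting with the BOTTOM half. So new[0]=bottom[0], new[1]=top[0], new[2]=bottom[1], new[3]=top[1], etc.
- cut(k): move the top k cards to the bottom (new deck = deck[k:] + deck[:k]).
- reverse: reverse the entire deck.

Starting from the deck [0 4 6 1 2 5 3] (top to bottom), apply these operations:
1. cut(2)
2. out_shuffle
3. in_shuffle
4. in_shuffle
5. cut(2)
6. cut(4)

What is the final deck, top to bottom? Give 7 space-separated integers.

After op 1 (cut(2)): [6 1 2 5 3 0 4]
After op 2 (out_shuffle): [6 3 1 0 2 4 5]
After op 3 (in_shuffle): [0 6 2 3 4 1 5]
After op 4 (in_shuffle): [3 0 4 6 1 2 5]
After op 5 (cut(2)): [4 6 1 2 5 3 0]
After op 6 (cut(4)): [5 3 0 4 6 1 2]

Answer: 5 3 0 4 6 1 2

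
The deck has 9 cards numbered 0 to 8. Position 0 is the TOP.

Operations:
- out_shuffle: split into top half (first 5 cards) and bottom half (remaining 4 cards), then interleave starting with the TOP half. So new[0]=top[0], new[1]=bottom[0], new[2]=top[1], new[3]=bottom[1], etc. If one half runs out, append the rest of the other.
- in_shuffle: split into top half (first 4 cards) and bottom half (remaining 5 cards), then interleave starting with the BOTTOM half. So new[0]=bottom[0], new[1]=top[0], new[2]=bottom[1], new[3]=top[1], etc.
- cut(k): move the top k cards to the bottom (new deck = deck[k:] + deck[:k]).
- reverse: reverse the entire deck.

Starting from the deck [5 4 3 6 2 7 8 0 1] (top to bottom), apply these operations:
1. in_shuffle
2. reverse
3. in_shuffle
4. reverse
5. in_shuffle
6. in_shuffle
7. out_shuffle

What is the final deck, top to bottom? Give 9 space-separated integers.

Answer: 4 6 7 0 5 3 2 8 1

Derivation:
After op 1 (in_shuffle): [2 5 7 4 8 3 0 6 1]
After op 2 (reverse): [1 6 0 3 8 4 7 5 2]
After op 3 (in_shuffle): [8 1 4 6 7 0 5 3 2]
After op 4 (reverse): [2 3 5 0 7 6 4 1 8]
After op 5 (in_shuffle): [7 2 6 3 4 5 1 0 8]
After op 6 (in_shuffle): [4 7 5 2 1 6 0 3 8]
After op 7 (out_shuffle): [4 6 7 0 5 3 2 8 1]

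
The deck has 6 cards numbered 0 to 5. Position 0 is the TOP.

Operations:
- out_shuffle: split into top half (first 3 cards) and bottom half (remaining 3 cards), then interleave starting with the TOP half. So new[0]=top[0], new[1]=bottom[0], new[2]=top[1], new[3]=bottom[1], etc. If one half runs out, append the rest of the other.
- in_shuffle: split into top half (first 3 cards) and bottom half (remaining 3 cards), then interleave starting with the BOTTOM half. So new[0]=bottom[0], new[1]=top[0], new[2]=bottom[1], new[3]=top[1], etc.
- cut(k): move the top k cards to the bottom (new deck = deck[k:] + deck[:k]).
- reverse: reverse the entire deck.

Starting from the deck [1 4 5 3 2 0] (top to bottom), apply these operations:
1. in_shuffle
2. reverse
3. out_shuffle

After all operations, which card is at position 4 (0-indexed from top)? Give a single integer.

After op 1 (in_shuffle): [3 1 2 4 0 5]
After op 2 (reverse): [5 0 4 2 1 3]
After op 3 (out_shuffle): [5 2 0 1 4 3]
Position 4: card 4.

Answer: 4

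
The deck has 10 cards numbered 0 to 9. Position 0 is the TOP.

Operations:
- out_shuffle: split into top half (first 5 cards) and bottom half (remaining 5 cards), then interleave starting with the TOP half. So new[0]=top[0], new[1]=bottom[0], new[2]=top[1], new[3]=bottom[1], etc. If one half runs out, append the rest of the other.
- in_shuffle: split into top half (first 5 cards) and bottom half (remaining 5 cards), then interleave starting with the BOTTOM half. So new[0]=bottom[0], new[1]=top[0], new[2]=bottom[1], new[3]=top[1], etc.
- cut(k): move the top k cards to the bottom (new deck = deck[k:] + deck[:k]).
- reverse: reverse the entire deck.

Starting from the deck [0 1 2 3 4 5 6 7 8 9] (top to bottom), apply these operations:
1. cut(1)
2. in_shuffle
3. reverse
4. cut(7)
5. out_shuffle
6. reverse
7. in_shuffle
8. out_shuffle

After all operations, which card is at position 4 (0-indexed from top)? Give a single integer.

Answer: 9

Derivation:
After op 1 (cut(1)): [1 2 3 4 5 6 7 8 9 0]
After op 2 (in_shuffle): [6 1 7 2 8 3 9 4 0 5]
After op 3 (reverse): [5 0 4 9 3 8 2 7 1 6]
After op 4 (cut(7)): [7 1 6 5 0 4 9 3 8 2]
After op 5 (out_shuffle): [7 4 1 9 6 3 5 8 0 2]
After op 6 (reverse): [2 0 8 5 3 6 9 1 4 7]
After op 7 (in_shuffle): [6 2 9 0 1 8 4 5 7 3]
After op 8 (out_shuffle): [6 8 2 4 9 5 0 7 1 3]
Position 4: card 9.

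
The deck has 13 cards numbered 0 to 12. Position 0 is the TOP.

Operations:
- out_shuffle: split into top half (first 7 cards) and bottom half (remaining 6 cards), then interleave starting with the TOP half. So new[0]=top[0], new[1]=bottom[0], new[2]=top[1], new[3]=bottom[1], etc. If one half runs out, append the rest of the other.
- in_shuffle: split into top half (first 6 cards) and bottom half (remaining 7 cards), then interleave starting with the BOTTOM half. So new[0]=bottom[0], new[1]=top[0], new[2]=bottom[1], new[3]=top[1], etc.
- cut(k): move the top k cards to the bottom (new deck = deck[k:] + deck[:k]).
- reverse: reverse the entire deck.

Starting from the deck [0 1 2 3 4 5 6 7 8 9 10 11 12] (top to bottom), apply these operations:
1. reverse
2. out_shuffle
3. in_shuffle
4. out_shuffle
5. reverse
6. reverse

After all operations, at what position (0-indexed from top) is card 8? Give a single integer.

After op 1 (reverse): [12 11 10 9 8 7 6 5 4 3 2 1 0]
After op 2 (out_shuffle): [12 5 11 4 10 3 9 2 8 1 7 0 6]
After op 3 (in_shuffle): [9 12 2 5 8 11 1 4 7 10 0 3 6]
After op 4 (out_shuffle): [9 4 12 7 2 10 5 0 8 3 11 6 1]
After op 5 (reverse): [1 6 11 3 8 0 5 10 2 7 12 4 9]
After op 6 (reverse): [9 4 12 7 2 10 5 0 8 3 11 6 1]
Card 8 is at position 8.

Answer: 8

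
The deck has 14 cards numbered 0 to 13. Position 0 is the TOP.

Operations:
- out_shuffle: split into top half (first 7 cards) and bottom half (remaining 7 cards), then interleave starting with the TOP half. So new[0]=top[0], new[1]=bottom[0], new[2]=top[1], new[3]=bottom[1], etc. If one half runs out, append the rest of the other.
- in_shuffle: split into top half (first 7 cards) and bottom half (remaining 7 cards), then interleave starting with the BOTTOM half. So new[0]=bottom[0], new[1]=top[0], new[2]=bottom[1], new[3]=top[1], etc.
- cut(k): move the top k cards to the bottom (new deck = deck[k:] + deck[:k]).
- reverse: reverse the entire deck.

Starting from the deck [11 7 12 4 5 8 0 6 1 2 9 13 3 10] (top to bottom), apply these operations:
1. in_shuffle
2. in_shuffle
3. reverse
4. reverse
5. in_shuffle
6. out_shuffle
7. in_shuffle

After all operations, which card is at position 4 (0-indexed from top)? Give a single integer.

After op 1 (in_shuffle): [6 11 1 7 2 12 9 4 13 5 3 8 10 0]
After op 2 (in_shuffle): [4 6 13 11 5 1 3 7 8 2 10 12 0 9]
After op 3 (reverse): [9 0 12 10 2 8 7 3 1 5 11 13 6 4]
After op 4 (reverse): [4 6 13 11 5 1 3 7 8 2 10 12 0 9]
After op 5 (in_shuffle): [7 4 8 6 2 13 10 11 12 5 0 1 9 3]
After op 6 (out_shuffle): [7 11 4 12 8 5 6 0 2 1 13 9 10 3]
After op 7 (in_shuffle): [0 7 2 11 1 4 13 12 9 8 10 5 3 6]
Position 4: card 1.

Answer: 1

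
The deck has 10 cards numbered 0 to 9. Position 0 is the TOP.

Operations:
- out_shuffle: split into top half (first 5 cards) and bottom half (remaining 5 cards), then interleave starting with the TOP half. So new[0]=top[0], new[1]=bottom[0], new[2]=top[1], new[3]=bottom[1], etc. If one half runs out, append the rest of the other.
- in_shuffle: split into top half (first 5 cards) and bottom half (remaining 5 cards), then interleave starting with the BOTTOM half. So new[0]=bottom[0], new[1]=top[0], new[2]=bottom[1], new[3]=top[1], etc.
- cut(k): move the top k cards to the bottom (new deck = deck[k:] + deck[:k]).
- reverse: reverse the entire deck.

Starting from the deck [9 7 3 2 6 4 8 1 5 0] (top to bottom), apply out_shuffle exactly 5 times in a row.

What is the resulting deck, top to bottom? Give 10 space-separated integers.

Answer: 9 3 6 8 5 7 2 4 1 0

Derivation:
After op 1 (out_shuffle): [9 4 7 8 3 1 2 5 6 0]
After op 2 (out_shuffle): [9 1 4 2 7 5 8 6 3 0]
After op 3 (out_shuffle): [9 5 1 8 4 6 2 3 7 0]
After op 4 (out_shuffle): [9 6 5 2 1 3 8 7 4 0]
After op 5 (out_shuffle): [9 3 6 8 5 7 2 4 1 0]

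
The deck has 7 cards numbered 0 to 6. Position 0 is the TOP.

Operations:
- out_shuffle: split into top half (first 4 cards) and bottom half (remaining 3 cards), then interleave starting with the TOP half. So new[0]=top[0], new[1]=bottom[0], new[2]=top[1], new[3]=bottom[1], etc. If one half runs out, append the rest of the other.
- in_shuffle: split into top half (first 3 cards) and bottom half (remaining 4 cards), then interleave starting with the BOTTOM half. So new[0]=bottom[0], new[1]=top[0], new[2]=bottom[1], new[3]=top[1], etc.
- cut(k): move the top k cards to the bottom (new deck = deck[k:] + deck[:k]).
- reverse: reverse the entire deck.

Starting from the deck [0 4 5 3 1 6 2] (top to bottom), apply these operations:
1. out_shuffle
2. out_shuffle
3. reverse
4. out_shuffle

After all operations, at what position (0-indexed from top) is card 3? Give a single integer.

Answer: 2

Derivation:
After op 1 (out_shuffle): [0 1 4 6 5 2 3]
After op 2 (out_shuffle): [0 5 1 2 4 3 6]
After op 3 (reverse): [6 3 4 2 1 5 0]
After op 4 (out_shuffle): [6 1 3 5 4 0 2]
Card 3 is at position 2.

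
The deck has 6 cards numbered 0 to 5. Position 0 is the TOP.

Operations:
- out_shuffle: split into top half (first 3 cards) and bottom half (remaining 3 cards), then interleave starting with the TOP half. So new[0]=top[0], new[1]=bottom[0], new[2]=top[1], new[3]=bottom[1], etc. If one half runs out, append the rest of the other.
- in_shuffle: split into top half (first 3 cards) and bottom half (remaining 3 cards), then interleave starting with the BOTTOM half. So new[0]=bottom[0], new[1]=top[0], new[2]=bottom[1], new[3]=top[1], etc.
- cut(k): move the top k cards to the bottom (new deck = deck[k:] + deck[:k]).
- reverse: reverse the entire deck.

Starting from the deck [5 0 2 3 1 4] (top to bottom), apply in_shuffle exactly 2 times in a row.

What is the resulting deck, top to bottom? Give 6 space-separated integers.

After op 1 (in_shuffle): [3 5 1 0 4 2]
After op 2 (in_shuffle): [0 3 4 5 2 1]

Answer: 0 3 4 5 2 1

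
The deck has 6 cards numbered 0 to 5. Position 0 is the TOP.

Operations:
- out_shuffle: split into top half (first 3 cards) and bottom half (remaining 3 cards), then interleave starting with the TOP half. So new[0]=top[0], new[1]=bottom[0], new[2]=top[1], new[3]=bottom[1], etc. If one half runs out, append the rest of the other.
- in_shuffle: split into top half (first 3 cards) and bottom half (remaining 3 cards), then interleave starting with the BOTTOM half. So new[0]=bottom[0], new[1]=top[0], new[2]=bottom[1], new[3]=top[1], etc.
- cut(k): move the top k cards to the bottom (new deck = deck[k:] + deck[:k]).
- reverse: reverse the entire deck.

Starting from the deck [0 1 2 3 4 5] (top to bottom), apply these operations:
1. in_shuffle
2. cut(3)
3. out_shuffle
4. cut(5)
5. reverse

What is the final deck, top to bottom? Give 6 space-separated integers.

Answer: 2 0 5 3 1 4

Derivation:
After op 1 (in_shuffle): [3 0 4 1 5 2]
After op 2 (cut(3)): [1 5 2 3 0 4]
After op 3 (out_shuffle): [1 3 5 0 2 4]
After op 4 (cut(5)): [4 1 3 5 0 2]
After op 5 (reverse): [2 0 5 3 1 4]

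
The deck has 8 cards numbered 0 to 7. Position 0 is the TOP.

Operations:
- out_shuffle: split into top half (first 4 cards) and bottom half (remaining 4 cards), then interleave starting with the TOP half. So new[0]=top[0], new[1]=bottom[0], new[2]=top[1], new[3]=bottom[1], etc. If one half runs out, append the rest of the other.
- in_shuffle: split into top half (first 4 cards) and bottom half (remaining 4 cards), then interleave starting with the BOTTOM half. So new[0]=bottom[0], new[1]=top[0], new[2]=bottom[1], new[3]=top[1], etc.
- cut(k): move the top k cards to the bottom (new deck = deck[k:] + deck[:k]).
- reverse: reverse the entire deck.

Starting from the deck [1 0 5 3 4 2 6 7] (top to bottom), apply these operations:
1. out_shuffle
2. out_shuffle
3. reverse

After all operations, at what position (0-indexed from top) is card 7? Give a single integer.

After op 1 (out_shuffle): [1 4 0 2 5 6 3 7]
After op 2 (out_shuffle): [1 5 4 6 0 3 2 7]
After op 3 (reverse): [7 2 3 0 6 4 5 1]
Card 7 is at position 0.

Answer: 0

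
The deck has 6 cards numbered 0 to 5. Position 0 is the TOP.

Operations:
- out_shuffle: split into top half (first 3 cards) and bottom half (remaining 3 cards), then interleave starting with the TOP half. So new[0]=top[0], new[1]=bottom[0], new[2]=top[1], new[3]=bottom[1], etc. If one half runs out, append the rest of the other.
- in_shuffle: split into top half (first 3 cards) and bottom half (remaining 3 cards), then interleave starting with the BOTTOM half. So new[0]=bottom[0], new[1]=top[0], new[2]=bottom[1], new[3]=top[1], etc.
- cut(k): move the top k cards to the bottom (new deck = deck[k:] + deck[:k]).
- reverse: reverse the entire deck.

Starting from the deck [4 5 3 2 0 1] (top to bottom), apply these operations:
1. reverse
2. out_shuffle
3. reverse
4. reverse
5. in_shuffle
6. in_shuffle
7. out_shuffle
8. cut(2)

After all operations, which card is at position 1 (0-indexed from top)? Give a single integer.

After op 1 (reverse): [1 0 2 3 5 4]
After op 2 (out_shuffle): [1 3 0 5 2 4]
After op 3 (reverse): [4 2 5 0 3 1]
After op 4 (reverse): [1 3 0 5 2 4]
After op 5 (in_shuffle): [5 1 2 3 4 0]
After op 6 (in_shuffle): [3 5 4 1 0 2]
After op 7 (out_shuffle): [3 1 5 0 4 2]
After op 8 (cut(2)): [5 0 4 2 3 1]
Position 1: card 0.

Answer: 0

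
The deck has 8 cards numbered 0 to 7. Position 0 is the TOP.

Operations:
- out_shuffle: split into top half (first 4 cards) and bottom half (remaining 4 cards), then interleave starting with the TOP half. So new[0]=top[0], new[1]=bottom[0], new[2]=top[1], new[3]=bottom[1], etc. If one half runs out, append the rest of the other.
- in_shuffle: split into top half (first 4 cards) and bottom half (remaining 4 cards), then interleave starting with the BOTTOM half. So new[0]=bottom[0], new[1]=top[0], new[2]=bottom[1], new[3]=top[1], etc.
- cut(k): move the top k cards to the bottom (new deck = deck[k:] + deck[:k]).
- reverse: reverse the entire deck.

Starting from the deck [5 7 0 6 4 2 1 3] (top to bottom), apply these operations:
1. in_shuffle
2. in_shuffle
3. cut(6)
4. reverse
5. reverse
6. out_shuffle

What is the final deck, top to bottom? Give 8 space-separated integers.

After op 1 (in_shuffle): [4 5 2 7 1 0 3 6]
After op 2 (in_shuffle): [1 4 0 5 3 2 6 7]
After op 3 (cut(6)): [6 7 1 4 0 5 3 2]
After op 4 (reverse): [2 3 5 0 4 1 7 6]
After op 5 (reverse): [6 7 1 4 0 5 3 2]
After op 6 (out_shuffle): [6 0 7 5 1 3 4 2]

Answer: 6 0 7 5 1 3 4 2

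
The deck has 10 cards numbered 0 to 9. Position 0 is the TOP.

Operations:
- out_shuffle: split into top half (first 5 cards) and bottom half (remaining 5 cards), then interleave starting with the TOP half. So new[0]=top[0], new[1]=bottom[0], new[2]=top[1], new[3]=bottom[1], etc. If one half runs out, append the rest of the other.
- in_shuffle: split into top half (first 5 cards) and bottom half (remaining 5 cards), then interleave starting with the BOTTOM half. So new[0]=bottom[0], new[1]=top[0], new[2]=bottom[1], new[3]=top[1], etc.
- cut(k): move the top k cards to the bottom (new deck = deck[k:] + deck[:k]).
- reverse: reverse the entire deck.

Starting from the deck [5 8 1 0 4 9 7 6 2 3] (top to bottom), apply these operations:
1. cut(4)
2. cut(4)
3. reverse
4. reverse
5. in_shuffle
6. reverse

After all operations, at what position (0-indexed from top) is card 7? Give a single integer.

After op 1 (cut(4)): [4 9 7 6 2 3 5 8 1 0]
After op 2 (cut(4)): [2 3 5 8 1 0 4 9 7 6]
After op 3 (reverse): [6 7 9 4 0 1 8 5 3 2]
After op 4 (reverse): [2 3 5 8 1 0 4 9 7 6]
After op 5 (in_shuffle): [0 2 4 3 9 5 7 8 6 1]
After op 6 (reverse): [1 6 8 7 5 9 3 4 2 0]
Card 7 is at position 3.

Answer: 3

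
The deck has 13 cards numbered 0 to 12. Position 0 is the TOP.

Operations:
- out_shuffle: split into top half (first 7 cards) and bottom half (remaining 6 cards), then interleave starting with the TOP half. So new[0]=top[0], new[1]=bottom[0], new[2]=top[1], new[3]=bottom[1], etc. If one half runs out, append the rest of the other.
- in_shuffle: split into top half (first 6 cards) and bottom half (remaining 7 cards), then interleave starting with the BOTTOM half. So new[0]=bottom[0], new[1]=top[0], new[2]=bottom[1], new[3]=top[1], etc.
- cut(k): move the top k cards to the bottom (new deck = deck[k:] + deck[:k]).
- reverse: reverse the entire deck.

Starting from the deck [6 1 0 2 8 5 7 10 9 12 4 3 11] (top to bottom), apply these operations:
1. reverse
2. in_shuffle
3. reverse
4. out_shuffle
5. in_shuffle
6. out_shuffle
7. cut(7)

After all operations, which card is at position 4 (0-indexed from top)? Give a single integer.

Answer: 2

Derivation:
After op 1 (reverse): [11 3 4 12 9 10 7 5 8 2 0 1 6]
After op 2 (in_shuffle): [7 11 5 3 8 4 2 12 0 9 1 10 6]
After op 3 (reverse): [6 10 1 9 0 12 2 4 8 3 5 11 7]
After op 4 (out_shuffle): [6 4 10 8 1 3 9 5 0 11 12 7 2]
After op 5 (in_shuffle): [9 6 5 4 0 10 11 8 12 1 7 3 2]
After op 6 (out_shuffle): [9 8 6 12 5 1 4 7 0 3 10 2 11]
After op 7 (cut(7)): [7 0 3 10 2 11 9 8 6 12 5 1 4]
Position 4: card 2.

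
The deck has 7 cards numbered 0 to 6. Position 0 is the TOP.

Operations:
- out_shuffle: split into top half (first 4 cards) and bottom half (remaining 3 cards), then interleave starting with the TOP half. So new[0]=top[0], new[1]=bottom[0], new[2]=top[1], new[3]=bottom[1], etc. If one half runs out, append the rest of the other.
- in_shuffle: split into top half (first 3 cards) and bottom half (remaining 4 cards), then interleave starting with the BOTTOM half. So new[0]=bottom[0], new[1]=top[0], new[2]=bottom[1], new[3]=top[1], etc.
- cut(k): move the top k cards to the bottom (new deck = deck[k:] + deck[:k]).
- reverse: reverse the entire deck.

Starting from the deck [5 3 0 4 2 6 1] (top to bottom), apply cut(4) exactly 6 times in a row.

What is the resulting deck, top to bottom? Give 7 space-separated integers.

Answer: 4 2 6 1 5 3 0

Derivation:
After op 1 (cut(4)): [2 6 1 5 3 0 4]
After op 2 (cut(4)): [3 0 4 2 6 1 5]
After op 3 (cut(4)): [6 1 5 3 0 4 2]
After op 4 (cut(4)): [0 4 2 6 1 5 3]
After op 5 (cut(4)): [1 5 3 0 4 2 6]
After op 6 (cut(4)): [4 2 6 1 5 3 0]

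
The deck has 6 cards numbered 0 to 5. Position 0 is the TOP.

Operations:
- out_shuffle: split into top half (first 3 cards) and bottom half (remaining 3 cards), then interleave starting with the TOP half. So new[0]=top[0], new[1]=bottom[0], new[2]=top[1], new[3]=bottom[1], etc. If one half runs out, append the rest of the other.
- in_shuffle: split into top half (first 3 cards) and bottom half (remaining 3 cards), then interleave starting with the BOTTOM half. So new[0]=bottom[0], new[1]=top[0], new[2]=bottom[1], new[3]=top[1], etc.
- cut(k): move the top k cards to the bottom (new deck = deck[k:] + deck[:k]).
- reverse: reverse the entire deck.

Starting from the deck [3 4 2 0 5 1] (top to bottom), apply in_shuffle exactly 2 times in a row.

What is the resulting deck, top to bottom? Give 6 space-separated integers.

Answer: 4 0 1 3 2 5

Derivation:
After op 1 (in_shuffle): [0 3 5 4 1 2]
After op 2 (in_shuffle): [4 0 1 3 2 5]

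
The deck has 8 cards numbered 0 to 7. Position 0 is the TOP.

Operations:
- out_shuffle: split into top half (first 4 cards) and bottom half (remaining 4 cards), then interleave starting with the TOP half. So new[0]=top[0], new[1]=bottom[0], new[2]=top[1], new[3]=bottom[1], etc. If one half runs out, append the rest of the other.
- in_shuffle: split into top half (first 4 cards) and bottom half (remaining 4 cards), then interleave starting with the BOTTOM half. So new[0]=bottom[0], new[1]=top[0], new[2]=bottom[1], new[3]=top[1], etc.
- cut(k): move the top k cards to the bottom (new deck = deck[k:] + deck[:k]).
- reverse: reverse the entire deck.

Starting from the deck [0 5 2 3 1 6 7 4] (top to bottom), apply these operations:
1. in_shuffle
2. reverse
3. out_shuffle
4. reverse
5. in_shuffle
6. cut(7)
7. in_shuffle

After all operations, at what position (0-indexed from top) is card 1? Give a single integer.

After op 1 (in_shuffle): [1 0 6 5 7 2 4 3]
After op 2 (reverse): [3 4 2 7 5 6 0 1]
After op 3 (out_shuffle): [3 5 4 6 2 0 7 1]
After op 4 (reverse): [1 7 0 2 6 4 5 3]
After op 5 (in_shuffle): [6 1 4 7 5 0 3 2]
After op 6 (cut(7)): [2 6 1 4 7 5 0 3]
After op 7 (in_shuffle): [7 2 5 6 0 1 3 4]
Card 1 is at position 5.

Answer: 5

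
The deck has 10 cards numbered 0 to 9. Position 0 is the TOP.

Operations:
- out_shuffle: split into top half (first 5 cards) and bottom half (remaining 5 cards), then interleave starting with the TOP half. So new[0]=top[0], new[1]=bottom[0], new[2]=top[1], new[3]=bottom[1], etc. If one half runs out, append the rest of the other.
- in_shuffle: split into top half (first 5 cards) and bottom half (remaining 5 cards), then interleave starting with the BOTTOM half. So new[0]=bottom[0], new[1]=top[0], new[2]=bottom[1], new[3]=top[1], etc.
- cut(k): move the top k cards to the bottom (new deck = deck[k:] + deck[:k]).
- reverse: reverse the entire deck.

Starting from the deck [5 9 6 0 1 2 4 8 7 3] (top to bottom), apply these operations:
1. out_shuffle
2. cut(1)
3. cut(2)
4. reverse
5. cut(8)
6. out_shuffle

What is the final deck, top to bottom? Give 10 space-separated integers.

Answer: 6 3 4 1 9 7 2 0 5 8

Derivation:
After op 1 (out_shuffle): [5 2 9 4 6 8 0 7 1 3]
After op 2 (cut(1)): [2 9 4 6 8 0 7 1 3 5]
After op 3 (cut(2)): [4 6 8 0 7 1 3 5 2 9]
After op 4 (reverse): [9 2 5 3 1 7 0 8 6 4]
After op 5 (cut(8)): [6 4 9 2 5 3 1 7 0 8]
After op 6 (out_shuffle): [6 3 4 1 9 7 2 0 5 8]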